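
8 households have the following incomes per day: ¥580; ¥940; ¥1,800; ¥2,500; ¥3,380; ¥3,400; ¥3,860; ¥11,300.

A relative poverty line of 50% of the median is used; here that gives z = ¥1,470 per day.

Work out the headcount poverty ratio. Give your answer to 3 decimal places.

2 of the 8 households have income below ¥1,470.
H = 2/8 = 0.250.

0.250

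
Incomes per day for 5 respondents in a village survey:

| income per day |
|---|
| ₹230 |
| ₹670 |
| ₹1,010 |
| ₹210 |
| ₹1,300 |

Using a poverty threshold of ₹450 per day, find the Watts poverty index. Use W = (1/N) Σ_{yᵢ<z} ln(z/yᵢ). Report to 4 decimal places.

0.2867

Incomes under z: ₹210, ₹230 (q = 2 of N = 5).
Log gaps: ln(450/210) = 0.7621; ln(450/230) = 0.6712.
W = 1.433308 / 5 = 0.2867.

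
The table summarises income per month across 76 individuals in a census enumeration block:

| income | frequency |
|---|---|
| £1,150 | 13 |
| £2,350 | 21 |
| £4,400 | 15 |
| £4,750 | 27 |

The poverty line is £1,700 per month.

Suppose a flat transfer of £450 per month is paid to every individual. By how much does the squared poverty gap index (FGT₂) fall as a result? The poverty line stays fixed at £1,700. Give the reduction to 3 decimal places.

0.017

Before: below the line — 13×£1,150; squared poverty gap index (FGT₂) = 0.01790.
After the £450 transfer: below the line — 13×£1,600; squared poverty gap index (FGT₂) = 0.00059.
Reduction = 0.01790 − 0.00059 = 0.017.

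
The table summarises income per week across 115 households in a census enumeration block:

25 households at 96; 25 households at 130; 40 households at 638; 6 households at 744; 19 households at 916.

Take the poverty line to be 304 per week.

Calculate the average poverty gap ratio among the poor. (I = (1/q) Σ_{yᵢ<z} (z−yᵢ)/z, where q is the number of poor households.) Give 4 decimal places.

0.6283

Poor units: 25×96, 25×130 (q = 50 of N = 115).
Relative gaps: 0.6842 (×25), 0.5724 (×25); sum = 31.414474.
The income-gap ratio divides by q (the poor only): 31.414474 / 50 = 0.6283.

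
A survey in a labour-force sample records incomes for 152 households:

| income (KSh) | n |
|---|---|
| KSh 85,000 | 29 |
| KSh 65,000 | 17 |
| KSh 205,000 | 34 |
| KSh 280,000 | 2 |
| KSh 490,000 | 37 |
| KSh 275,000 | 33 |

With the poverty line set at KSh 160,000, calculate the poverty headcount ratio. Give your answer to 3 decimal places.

46 of the 152 households have income below KSh 160,000.
H = 46/152 = 0.303.

0.303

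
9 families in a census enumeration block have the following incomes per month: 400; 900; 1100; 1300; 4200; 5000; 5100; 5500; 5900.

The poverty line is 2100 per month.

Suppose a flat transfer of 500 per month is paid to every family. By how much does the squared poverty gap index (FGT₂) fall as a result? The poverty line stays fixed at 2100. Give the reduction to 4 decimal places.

Before: below the line — 400, 900, 1100, 1300; squared poverty gap index (FGT₂) = 0.150416.
After the 500 transfer: below the line — 900, 1400, 1600, 1800; squared poverty gap index (FGT₂) = 0.057193.
Reduction = 0.150416 − 0.057193 = 0.0932.

0.0932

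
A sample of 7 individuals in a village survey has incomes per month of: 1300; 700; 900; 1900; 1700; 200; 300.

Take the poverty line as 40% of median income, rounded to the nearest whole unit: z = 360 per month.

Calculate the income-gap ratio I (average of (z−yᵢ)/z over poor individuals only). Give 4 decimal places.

0.3056

Poor units: 200, 300 (q = 2 of N = 7).
Shortfall ratios (z−y)/z: 0.4444, 0.1667; sum = 0.611111.
The income-gap ratio divides by q (the poor only): 0.611111 / 2 = 0.3056.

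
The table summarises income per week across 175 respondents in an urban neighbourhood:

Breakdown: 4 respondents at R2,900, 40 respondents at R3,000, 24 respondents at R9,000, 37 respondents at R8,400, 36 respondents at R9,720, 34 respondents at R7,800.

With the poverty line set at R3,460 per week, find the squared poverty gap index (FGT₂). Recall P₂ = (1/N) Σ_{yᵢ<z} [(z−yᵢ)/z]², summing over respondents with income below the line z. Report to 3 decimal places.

Below z: 4×R2,900, 40×R3,000 (q = 44 of N = 175).
Shortfall ratios: (3460−2900)/3460 = 0.1618 (×4); (3460−3000)/3460 = 0.1329 (×40).
Squared: 0.0262 (×4); 0.0177 (×40).
Sum = 0.811788; P₂ = 0.811788 / 175 = 0.005.

0.005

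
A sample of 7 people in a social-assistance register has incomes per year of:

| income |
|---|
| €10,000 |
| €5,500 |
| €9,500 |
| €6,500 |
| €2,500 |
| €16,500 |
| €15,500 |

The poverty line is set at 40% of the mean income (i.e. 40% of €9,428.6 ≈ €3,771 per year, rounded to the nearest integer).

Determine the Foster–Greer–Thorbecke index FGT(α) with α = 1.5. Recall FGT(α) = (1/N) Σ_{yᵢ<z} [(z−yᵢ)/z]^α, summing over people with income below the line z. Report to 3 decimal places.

0.028

Poor units: €2,500 (q = 1 of N = 7).
Shortfall ratios: (3771−2500)/3771 = 0.3370.
Raised to α = 1.5: 0.19567.
Sum = 0.195674; FGT(1.5) = 0.195674 / 7 = 0.028.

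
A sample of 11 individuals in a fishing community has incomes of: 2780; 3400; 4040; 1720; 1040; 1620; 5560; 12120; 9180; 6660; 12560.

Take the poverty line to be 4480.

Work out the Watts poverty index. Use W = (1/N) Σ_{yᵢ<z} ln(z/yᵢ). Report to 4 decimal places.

0.3901

Poor units: 1040, 1620, 1720, 2780, 3400, 4040 (q = 6 of N = 11).
Log gaps: ln(4480/1040) = 1.4604; ln(4480/1620) = 1.0172; ln(4480/1720) = 0.9573; ln(4480/2780) = 0.4772; ln(4480/3400) = 0.2758; ln(4480/4040) = 0.1034.
W = 4.291296 / 11 = 0.3901.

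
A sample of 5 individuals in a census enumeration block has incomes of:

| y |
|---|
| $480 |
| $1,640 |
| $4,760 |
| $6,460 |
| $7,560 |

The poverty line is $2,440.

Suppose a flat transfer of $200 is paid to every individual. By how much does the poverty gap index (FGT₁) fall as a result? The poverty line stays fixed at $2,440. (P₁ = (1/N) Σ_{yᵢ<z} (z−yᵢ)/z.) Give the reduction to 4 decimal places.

0.0328

Before: below the line — $480, $1,640; poverty gap index (FGT₁) = 0.226230.
After the $200 transfer: below the line — $680, $1,840; poverty gap index (FGT₁) = 0.193443.
Reduction = 0.226230 − 0.193443 = 0.0328.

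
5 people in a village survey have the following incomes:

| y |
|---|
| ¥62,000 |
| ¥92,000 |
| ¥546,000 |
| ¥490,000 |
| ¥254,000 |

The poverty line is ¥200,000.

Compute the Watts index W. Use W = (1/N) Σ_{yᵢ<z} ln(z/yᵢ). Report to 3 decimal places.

0.390

Below the line: ¥62,000, ¥92,000 (q = 2 of N = 5).
Log shortfalls: ln(200000/62000) = 1.1712; ln(200000/92000) = 0.7765.
W = 1.947712 / 5 = 0.390.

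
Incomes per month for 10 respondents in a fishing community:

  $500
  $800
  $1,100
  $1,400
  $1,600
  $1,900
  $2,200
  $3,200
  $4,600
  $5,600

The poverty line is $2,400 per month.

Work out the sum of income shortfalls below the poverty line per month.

Poor units: $500, $800, $1,100, $1,400, $1,600, $1,900, $2,200 (q = 7 of N = 10).
Individual gaps: 2400−500 = 1900; 2400−800 = 1600; 2400−1100 = 1300; 2400−1400 = 1000; 2400−1600 = 800; 2400−1900 = 500; 2400−2200 = 200.
Aggregate gap = $7,300.

$7,300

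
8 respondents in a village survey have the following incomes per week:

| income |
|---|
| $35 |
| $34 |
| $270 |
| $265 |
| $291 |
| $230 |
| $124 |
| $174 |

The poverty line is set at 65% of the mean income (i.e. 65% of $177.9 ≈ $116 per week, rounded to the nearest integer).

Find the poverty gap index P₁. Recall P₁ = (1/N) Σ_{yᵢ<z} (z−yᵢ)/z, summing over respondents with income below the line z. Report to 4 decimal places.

0.1756

Below z: $34, $35 (q = 2 of N = 8).
Relative gaps: (116−34)/116 = 0.7069; (116−35)/116 = 0.6983.
Σ = 1.405172. Dividing by the full population N = 8 gives P₁ = 0.1756.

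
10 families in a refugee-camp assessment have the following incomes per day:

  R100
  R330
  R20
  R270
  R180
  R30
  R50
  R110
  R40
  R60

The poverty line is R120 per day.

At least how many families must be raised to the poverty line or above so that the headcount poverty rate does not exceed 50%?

2

Currently q = 7 of N = 10 are below the line (H = 0.700).
A headcount ratio of at most 50% allows at most ⌊0.50 × 10⌋ = 5 poor families.
So at least 7 − 5 = 2 must be lifted.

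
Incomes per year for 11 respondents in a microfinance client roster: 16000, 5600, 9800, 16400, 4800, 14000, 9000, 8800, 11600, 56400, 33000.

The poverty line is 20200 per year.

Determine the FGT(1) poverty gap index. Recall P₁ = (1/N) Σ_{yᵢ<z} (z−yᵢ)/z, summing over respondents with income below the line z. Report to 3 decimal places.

Poor units: 4800, 5600, 8800, 9000, 9800, 11600, 14000, 16000, 16400 (q = 9 of N = 11).
Normalized shortfalls: (20200−4800)/20200 = 0.7624; (20200−5600)/20200 = 0.7228; (20200−8800)/20200 = 0.5644; (20200−9000)/20200 = 0.5545; (20200−9800)/20200 = 0.5149; (20200−11600)/20200 = 0.4257; (20200−14000)/20200 = 0.3069; (20200−16000)/20200 = 0.2079; (20200−16400)/20200 = 0.1881.
Σ = 4.247525. Dividing by the full population N = 11 gives P₁ = 0.386.

0.386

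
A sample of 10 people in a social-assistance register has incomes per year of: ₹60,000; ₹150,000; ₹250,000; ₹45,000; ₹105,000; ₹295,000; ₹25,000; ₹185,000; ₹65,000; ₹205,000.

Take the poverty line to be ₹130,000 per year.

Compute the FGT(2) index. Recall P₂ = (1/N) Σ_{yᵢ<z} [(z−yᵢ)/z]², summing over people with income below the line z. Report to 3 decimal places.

0.166

Below the line: ₹25,000, ₹45,000, ₹60,000, ₹65,000, ₹105,000 (q = 5 of N = 10).
Relative gaps: (130000−25000)/130000 = 0.8077; (130000−45000)/130000 = 0.6538; (130000−60000)/130000 = 0.5385; (130000−65000)/130000 = 0.5000; (130000−105000)/130000 = 0.1923.
Squared: 0.6524; 0.4275; 0.2899; 0.2500; 0.0370.
Sum = 1.656805; P₂ = 1.656805 / 10 = 0.166.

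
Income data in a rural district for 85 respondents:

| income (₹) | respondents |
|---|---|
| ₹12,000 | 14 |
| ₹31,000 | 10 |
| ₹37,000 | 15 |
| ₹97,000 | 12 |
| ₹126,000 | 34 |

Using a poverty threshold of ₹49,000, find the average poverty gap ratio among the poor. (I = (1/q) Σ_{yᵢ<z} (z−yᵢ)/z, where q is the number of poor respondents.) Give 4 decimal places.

0.4594

Below z: 14×₹12,000, 10×₹31,000, 15×₹37,000 (q = 39 of N = 85).
Relative gaps: 0.7551 (×14), 0.3673 (×10), 0.2449 (×15); sum = 17.918367.
The income-gap ratio divides by q (the poor only): 17.918367 / 39 = 0.4594.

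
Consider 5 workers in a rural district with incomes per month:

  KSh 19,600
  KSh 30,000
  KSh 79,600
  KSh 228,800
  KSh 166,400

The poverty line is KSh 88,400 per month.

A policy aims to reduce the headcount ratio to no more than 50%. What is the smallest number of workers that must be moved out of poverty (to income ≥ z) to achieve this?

1

3 of the 5 workers are poor, so H = 3/5 = 0.600.
A headcount ratio of at most 50% allows at most ⌊0.50 × 5⌋ = 2 poor workers.
So at least 3 − 2 = 1 must be lifted.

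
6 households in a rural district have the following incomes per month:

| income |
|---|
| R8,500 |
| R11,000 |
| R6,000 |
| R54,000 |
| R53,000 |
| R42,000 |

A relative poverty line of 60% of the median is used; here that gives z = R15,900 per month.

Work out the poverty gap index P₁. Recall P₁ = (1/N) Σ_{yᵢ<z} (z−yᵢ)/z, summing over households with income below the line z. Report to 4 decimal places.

0.2327

Incomes under z: R6,000, R8,500, R11,000 (q = 3 of N = 6).
Normalized shortfalls: (15900−6000)/15900 = 0.6226; (15900−8500)/15900 = 0.4654; (15900−11000)/15900 = 0.3082.
Σ = 1.396226. Dividing by the full population N = 6 gives P₁ = 0.2327.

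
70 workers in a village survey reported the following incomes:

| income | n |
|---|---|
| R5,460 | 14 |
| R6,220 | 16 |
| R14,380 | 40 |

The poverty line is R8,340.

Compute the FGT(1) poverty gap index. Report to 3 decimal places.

0.127

Below z: 14×R5,460, 16×R6,220 (q = 30 of N = 70).
Shortfall ratios: (8340−5460)/8340 = 0.3453 (×14); (8340−6220)/8340 = 0.2542 (×16).
Sum of shortfalls = 8.901679; P₁ averages over all N: 8.901679 / 70 = 0.127.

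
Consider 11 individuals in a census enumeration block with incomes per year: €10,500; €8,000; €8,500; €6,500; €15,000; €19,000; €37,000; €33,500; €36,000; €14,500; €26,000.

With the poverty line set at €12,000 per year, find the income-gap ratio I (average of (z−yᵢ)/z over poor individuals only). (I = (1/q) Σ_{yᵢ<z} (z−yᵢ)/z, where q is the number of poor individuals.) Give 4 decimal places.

0.3021

Poor units: €6,500, €8,000, €8,500, €10,500 (q = 4 of N = 11).
Shortfall ratios (z−y)/z: 0.4583, 0.3333, 0.2917, 0.1250; sum = 1.208333.
The income-gap ratio divides by q (the poor only): 1.208333 / 4 = 0.3021.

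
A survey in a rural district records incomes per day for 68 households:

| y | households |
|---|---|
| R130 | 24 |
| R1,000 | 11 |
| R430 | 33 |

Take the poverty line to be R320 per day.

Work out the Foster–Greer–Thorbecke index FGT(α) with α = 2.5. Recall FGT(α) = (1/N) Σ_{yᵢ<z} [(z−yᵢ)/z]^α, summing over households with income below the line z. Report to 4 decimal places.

0.0959

Incomes under z: 24×R130 (q = 24 of N = 68).
Shortfall ratios: (320−130)/320 = 0.5938 (×24).
Raised to α = 2.5: 0.27165 (×24).
Sum = 6.519590; FGT(2.5) = 6.519590 / 68 = 0.0959.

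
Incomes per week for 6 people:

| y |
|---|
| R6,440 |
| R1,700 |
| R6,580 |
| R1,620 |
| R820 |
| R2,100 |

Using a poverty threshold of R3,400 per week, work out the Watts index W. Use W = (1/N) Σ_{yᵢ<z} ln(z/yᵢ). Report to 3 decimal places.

0.556

Incomes under z: R820, R1,620, R1,700, R2,100 (q = 4 of N = 6).
ln(z/y) terms: ln(3400/820) = 1.4222; ln(3400/1620) = 0.7413; ln(3400/1700) = 0.6931; ln(3400/2100) = 0.4818.
W = 3.338561 / 6 = 0.556.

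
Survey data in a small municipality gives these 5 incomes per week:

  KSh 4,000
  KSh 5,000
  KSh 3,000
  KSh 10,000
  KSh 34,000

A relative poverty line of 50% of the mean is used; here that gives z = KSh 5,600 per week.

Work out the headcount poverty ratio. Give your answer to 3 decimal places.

0.600

3 of the 5 individuals have income below KSh 5,600.
H = 3/5 = 0.600.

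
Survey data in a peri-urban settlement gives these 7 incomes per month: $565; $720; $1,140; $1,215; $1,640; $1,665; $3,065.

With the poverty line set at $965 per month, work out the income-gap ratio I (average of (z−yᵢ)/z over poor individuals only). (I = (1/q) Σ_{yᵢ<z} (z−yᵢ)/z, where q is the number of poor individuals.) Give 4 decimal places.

Below the line: $565, $720 (q = 2 of N = 7).
Shortfall ratios (z−y)/z: 0.4145, 0.2539; sum = 0.668394.
The income-gap ratio divides by q (the poor only): 0.668394 / 2 = 0.3342.

0.3342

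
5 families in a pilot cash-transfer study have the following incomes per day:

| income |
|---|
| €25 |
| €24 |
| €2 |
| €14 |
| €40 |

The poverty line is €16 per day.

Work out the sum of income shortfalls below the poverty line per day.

Below z: €2, €14 (q = 2 of N = 5).
Individual gaps: 16−2 = 14; 16−14 = 2.
Aggregate gap = €16.

€16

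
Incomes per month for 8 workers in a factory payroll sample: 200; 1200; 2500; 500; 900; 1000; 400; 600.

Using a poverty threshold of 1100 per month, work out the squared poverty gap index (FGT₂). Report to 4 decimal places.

0.2025

Below z: 200, 400, 500, 600, 900, 1000 (q = 6 of N = 8).
Gap ratios (z−y)/z: (1100−200)/1100 = 0.8182; (1100−400)/1100 = 0.6364; (1100−500)/1100 = 0.5455; (1100−600)/1100 = 0.4545; (1100−900)/1100 = 0.1818; (1100−1000)/1100 = 0.0909.
Squared: 0.6694; 0.4050; 0.2975; 0.2066; 0.0331; 0.0083.
Sum = 1.619835; P₂ = 1.619835 / 8 = 0.2025.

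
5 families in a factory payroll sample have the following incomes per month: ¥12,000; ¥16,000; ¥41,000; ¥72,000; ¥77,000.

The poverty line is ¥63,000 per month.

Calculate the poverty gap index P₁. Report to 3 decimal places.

0.381

Incomes under z: ¥12,000, ¥16,000, ¥41,000 (q = 3 of N = 5).
Normalized shortfalls: (63000−12000)/63000 = 0.8095; (63000−16000)/63000 = 0.7460; (63000−41000)/63000 = 0.3492.
Sum of shortfalls = 1.904762; P₁ averages over all N: 1.904762 / 5 = 0.381.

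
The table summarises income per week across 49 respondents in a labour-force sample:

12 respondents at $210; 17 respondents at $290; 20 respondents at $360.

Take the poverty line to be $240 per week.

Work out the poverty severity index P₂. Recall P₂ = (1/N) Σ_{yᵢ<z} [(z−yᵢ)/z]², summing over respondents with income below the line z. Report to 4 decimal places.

Incomes under z: 12×$210 (q = 12 of N = 49).
Gap ratios (z−y)/z: (240−210)/240 = 0.1250 (×12).
Squared: 0.0156 (×12).
Sum = 0.187500; P₂ = 0.187500 / 49 = 0.0038.

0.0038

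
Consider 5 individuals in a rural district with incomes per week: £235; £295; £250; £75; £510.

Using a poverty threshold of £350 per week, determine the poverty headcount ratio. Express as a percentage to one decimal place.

4 of the 5 individuals have income below £350.
H = 4/5 = 80.0%.

80.0%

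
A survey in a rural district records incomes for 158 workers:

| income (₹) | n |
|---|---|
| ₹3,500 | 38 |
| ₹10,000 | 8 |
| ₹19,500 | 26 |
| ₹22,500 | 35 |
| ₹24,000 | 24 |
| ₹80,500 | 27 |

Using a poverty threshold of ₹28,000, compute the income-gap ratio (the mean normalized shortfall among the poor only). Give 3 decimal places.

0.432

Poor units: 38×₹3,500, 8×₹10,000, 26×₹19,500, 35×₹22,500, 24×₹24,000 (q = 131 of N = 158).
Relative gaps: 0.8750 (×38), 0.6429 (×8), 0.3036 (×26), 0.1964 (×35), 0.1429 (×24); sum = 56.589286.
I averages over the q = 131 poor units only: 56.589286 / 131 = 0.432.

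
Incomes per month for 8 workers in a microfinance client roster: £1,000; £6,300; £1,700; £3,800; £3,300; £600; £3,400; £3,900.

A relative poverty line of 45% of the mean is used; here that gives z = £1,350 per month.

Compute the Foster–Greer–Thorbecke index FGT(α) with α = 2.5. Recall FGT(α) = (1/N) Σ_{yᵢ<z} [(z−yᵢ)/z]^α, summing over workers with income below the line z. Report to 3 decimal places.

Incomes under z: £600, £1,000 (q = 2 of N = 8).
Normalized shortfalls: (1350−600)/1350 = 0.5556; (1350−1000)/1350 = 0.2593.
Raised to α = 2.5: 0.23005; 0.03422.
Sum = 0.264273; FGT(2.5) = 0.264273 / 8 = 0.033.

0.033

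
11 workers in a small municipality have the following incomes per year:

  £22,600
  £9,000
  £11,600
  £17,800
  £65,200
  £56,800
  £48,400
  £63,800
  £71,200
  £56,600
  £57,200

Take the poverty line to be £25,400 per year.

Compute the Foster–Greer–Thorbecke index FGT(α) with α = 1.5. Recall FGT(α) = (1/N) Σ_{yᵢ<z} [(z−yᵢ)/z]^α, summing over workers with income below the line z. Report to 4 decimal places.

Incomes under z: £9,000, £11,600, £17,800, £22,600 (q = 4 of N = 11).
Normalized shortfalls: (25400−9000)/25400 = 0.6457; (25400−11600)/25400 = 0.5433; (25400−17800)/25400 = 0.2992; (25400−22600)/25400 = 0.1102.
Raised to α = 1.5: 0.51882; 0.40047; 0.16367; 0.03660.
Sum = 1.119557; FGT(1.5) = 1.119557 / 11 = 0.1018.

0.1018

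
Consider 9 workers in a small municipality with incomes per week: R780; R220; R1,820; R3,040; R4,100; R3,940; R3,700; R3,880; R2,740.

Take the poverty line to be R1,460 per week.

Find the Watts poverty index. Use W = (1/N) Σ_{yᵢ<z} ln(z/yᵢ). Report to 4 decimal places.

Poor units: R220, R780 (q = 2 of N = 9).
Log shortfalls: ln(1460/220) = 1.8926; ln(1460/780) = 0.6269.
W = 2.519462 / 9 = 0.2799.

0.2799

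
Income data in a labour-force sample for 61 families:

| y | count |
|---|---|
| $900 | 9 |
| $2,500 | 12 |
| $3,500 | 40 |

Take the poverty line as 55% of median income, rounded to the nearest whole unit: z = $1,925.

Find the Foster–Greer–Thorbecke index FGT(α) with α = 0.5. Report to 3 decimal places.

0.108

Below the line: 9×$900 (q = 9 of N = 61).
Relative gaps: (1925−900)/1925 = 0.5325 (×9).
Raised to α = 0.5: 0.72970 (×9).
Sum = 6.567334; FGT(0.5) = 6.567334 / 61 = 0.108.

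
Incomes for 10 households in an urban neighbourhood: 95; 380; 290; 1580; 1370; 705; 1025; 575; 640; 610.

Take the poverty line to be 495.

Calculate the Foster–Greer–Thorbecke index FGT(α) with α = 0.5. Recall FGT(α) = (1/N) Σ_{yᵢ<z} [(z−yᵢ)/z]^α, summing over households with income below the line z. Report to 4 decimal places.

Below z: 95, 290, 380 (q = 3 of N = 10).
Shortfall ratios: (495−95)/495 = 0.8081; (495−290)/495 = 0.4141; (495−380)/495 = 0.2323.
Raised to α = 0.5: 0.89893; 0.64354; 0.48200.
Sum = 2.024471; FGT(0.5) = 2.024471 / 10 = 0.2024.

0.2024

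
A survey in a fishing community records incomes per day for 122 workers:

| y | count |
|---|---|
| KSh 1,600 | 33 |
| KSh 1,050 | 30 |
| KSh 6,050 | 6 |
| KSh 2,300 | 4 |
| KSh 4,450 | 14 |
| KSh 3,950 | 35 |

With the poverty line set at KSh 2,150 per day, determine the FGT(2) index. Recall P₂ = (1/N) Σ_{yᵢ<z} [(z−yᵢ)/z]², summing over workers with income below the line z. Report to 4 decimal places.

0.0821

Below z: 30×KSh 1,050, 33×KSh 1,600 (q = 63 of N = 122).
Shortfall ratios: (2150−1050)/2150 = 0.5116 (×30); (2150−1600)/2150 = 0.2558 (×33).
Squared: 0.2618 (×30); 0.0654 (×33).
Sum = 10.012439; P₂ = 10.012439 / 122 = 0.0821.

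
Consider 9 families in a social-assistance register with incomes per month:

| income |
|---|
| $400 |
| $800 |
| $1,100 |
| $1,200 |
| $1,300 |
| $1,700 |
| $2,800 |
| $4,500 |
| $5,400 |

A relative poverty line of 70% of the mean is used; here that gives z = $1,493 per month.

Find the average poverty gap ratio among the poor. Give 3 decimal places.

Incomes under z: $400, $800, $1,100, $1,200, $1,300 (q = 5 of N = 9).
Shortfall ratios (z−y)/z: 0.7321, 0.4642, 0.2632, 0.1962, 0.1293; sum = 1.784997.
The income-gap ratio divides by q (the poor only): 1.784997 / 5 = 0.357.

0.357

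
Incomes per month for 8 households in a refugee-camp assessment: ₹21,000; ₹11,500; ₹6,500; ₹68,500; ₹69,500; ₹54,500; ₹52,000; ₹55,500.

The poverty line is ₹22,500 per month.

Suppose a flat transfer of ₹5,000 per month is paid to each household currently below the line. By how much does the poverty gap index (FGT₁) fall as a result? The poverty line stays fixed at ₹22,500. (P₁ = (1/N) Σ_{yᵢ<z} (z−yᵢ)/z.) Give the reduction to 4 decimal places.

Before: below the line — ₹6,500, ₹11,500, ₹21,000; poverty gap index (FGT₁) = 0.158333.
After the ₹5,000 transfer: below the line — ₹11,500, ₹16,500; poverty gap index (FGT₁) = 0.094444.
Reduction = 0.158333 − 0.094444 = 0.0639.

0.0639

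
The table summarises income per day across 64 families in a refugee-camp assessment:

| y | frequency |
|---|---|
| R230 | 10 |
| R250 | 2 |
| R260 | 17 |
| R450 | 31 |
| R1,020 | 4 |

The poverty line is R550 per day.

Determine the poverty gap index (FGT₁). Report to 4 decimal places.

0.3361

Below the line: 10×R230, 2×R250, 17×R260, 31×R450 (q = 60 of N = 64).
Normalized shortfalls: (550−230)/550 = 0.5818 (×10); (550−250)/550 = 0.5455 (×2); (550−260)/550 = 0.5273 (×17); (550−450)/550 = 0.1818 (×31).
Sum of shortfalls = 21.509091; P₁ averages over all N: 21.509091 / 64 = 0.3361.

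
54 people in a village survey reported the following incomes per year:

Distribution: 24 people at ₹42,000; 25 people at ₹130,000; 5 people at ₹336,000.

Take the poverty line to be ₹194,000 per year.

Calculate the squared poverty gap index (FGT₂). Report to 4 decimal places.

Incomes under z: 24×₹42,000, 25×₹130,000 (q = 49 of N = 54).
Relative gaps: (194000−42000)/194000 = 0.7835 (×24); (194000−130000)/194000 = 0.3299 (×25).
Squared: 0.6139 (×24); 0.1088 (×25).
Sum = 17.453927; P₂ = 17.453927 / 54 = 0.3232.

0.3232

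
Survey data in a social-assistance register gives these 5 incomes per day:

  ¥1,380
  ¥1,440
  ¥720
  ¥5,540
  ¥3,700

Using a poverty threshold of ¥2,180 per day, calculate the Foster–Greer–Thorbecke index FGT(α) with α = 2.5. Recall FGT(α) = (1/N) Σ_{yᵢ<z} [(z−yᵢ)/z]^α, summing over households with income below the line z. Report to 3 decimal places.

0.103

Poor units: ¥720, ¥1,380, ¥1,440 (q = 3 of N = 5).
Gap ratios (z−y)/z: (2180−720)/2180 = 0.6697; (2180−1380)/2180 = 0.3670; (2180−1440)/2180 = 0.3394.
Raised to α = 2.5: 0.36706; 0.08158; 0.06713.
Sum = 0.515777; FGT(2.5) = 0.515777 / 5 = 0.103.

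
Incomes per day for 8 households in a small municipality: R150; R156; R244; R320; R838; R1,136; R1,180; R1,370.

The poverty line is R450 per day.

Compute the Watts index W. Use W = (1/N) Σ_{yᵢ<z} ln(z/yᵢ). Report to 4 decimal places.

0.3889

Below the line: R150, R156, R244, R320 (q = 4 of N = 8).
Log shortfalls: ln(450/150) = 1.0986; ln(450/156) = 1.0594; ln(450/244) = 0.6121; ln(450/320) = 0.3409.
W = 3.111010 / 8 = 0.3889.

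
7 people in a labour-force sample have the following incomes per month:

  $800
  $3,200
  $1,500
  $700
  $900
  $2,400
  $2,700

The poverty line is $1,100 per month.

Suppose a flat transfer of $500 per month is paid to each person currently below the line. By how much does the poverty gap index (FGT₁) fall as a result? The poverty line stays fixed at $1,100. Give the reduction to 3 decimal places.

Before: below the line — $700, $800, $900; poverty gap index (FGT₁) = 0.11688.
After the $500 transfer: below the line — none; poverty gap index (FGT₁) = 0.00000.
Reduction = 0.11688 − 0.00000 = 0.117.

0.117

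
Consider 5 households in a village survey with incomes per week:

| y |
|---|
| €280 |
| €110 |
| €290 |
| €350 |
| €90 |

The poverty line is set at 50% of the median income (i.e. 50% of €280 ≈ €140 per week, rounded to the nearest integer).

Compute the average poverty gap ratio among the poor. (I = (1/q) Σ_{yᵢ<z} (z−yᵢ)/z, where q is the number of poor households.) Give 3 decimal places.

0.286

Below z: €90, €110 (q = 2 of N = 5).
Shortfall ratios (z−y)/z: 0.3571, 0.2143; sum = 0.571429.
I averages over the q = 2 poor units only: 0.571429 / 2 = 0.286.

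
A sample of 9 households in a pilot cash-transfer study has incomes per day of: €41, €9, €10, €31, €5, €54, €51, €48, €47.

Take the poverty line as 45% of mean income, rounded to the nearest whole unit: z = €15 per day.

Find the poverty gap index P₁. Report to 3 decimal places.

0.156

Below the line: €5, €9, €10 (q = 3 of N = 9).
Gap ratios (z−y)/z: (15−5)/15 = 0.6667; (15−9)/15 = 0.4000; (15−10)/15 = 0.3333.
Σ = 1.400000. Dividing by the full population N = 9 gives P₁ = 0.156.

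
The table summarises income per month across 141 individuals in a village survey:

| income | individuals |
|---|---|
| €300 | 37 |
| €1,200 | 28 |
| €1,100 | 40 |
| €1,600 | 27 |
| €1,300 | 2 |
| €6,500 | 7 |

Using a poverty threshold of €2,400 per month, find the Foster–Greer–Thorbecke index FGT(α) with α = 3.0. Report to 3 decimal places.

0.254

Below z: 37×€300, 40×€1,100, 28×€1,200, 2×€1,300, 27×€1,600 (q = 134 of N = 141).
Shortfall ratios: (2400−300)/2400 = 0.8750 (×37); (2400−1100)/2400 = 0.5417 (×40); (2400−1200)/2400 = 0.5000 (×28); (2400−1300)/2400 = 0.4583 (×2); (2400−1600)/2400 = 0.3333 (×27).
Raised to α = 3.0: 0.66992 (×37); 0.15893 (×40); 0.12500 (×28); 0.09628 (×2); 0.03704 (×27).
Sum = 35.836733; FGT(3.0) = 35.836733 / 141 = 0.254.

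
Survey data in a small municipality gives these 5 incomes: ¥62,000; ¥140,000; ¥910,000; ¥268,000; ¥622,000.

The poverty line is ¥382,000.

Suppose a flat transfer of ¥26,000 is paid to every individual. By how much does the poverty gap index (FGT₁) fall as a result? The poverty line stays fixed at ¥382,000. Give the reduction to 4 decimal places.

Before: below the line — ¥62,000, ¥140,000, ¥268,000; poverty gap index (FGT₁) = 0.353927.
After the ¥26,000 transfer: below the line — ¥88,000, ¥166,000, ¥294,000; poverty gap index (FGT₁) = 0.313089.
Reduction = 0.353927 − 0.313089 = 0.0408.

0.0408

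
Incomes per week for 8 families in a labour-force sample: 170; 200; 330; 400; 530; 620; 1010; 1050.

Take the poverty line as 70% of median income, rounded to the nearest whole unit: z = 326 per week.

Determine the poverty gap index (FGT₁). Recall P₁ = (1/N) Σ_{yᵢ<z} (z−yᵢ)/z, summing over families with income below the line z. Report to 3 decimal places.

Poor units: 170, 200 (q = 2 of N = 8).
Shortfall ratios: (326−170)/326 = 0.4785; (326−200)/326 = 0.3865.
Σ = 0.865031. Dividing by the full population N = 8 gives P₁ = 0.108.

0.108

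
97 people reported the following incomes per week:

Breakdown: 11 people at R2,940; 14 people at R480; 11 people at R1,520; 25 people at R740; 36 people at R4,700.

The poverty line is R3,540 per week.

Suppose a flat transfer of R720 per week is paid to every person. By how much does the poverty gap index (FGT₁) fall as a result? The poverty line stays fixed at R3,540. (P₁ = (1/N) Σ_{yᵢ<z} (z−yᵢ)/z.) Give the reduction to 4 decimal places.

0.1241

Before: below the line — 14×R480, 25×R740, 11×R1,520, 11×R2,940; poverty gap index (FGT₁) = 0.412546.
After the R720 transfer: below the line — 14×R1,200, 25×R1,460, 11×R2,240; poverty gap index (FGT₁) = 0.288485.
Reduction = 0.412546 − 0.288485 = 0.1241.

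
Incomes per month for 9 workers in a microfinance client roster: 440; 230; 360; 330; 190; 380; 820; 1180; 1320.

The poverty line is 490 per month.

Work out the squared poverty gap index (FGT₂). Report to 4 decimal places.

0.0994

Incomes under z: 190, 230, 330, 360, 380, 440 (q = 6 of N = 9).
Relative gaps: (490−190)/490 = 0.6122; (490−230)/490 = 0.5306; (490−330)/490 = 0.3265; (490−360)/490 = 0.2653; (490−380)/490 = 0.2245; (490−440)/490 = 0.1020.
Squared: 0.3748; 0.2815; 0.1066; 0.0704; 0.0504; 0.0104.
Sum = 0.894211; P₂ = 0.894211 / 9 = 0.0994.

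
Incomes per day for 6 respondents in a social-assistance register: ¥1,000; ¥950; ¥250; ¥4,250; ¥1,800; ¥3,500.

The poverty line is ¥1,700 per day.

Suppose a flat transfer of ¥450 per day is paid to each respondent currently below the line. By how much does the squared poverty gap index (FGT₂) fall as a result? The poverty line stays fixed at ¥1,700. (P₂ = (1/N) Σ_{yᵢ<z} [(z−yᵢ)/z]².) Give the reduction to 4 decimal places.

Before: below the line — ¥250, ¥950, ¥1,000; squared poverty gap index (FGT₂) = 0.181949.
After the ¥450 transfer: below the line — ¥700, ¥1,400, ¥1,450; squared poverty gap index (FGT₂) = 0.066465.
Reduction = 0.181949 − 0.066465 = 0.1155.

0.1155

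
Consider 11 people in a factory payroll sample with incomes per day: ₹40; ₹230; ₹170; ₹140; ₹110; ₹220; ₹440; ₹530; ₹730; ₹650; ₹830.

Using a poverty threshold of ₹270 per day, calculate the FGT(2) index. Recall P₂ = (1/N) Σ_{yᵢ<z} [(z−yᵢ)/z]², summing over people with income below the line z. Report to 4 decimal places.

Poor units: ₹40, ₹110, ₹140, ₹170, ₹220, ₹230 (q = 6 of N = 11).
Normalized shortfalls: (270−40)/270 = 0.8519; (270−110)/270 = 0.5926; (270−140)/270 = 0.4815; (270−170)/270 = 0.3704; (270−220)/270 = 0.1852; (270−230)/270 = 0.1481.
Squared: 0.7257; 0.3512; 0.2318; 0.1372; 0.0343; 0.0219.
Sum = 1.502058; P₂ = 1.502058 / 11 = 0.1366.

0.1366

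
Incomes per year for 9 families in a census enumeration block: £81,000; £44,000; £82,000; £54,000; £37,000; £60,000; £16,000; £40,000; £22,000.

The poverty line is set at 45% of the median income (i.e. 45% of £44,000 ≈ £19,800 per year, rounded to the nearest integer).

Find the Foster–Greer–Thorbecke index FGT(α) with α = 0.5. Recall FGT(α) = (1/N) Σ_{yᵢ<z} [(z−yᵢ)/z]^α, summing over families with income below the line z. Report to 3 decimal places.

Below the line: £16,000 (q = 1 of N = 9).
Shortfall ratios: (19800−16000)/19800 = 0.1919.
Raised to α = 0.5: 0.43809.
Sum = 0.438086; FGT(0.5) = 0.438086 / 9 = 0.049.

0.049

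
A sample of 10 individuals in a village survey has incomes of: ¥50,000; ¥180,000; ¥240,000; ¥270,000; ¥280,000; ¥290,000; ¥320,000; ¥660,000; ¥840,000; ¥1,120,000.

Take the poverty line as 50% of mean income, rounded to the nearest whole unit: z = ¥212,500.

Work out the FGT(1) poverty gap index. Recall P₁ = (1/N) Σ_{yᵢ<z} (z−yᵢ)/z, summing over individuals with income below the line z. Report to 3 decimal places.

0.092

Incomes under z: ¥50,000, ¥180,000 (q = 2 of N = 10).
Relative gaps: (212500−50000)/212500 = 0.7647; (212500−180000)/212500 = 0.1529.
Σ = 0.917647. Dividing by the full population N = 10 gives P₁ = 0.092.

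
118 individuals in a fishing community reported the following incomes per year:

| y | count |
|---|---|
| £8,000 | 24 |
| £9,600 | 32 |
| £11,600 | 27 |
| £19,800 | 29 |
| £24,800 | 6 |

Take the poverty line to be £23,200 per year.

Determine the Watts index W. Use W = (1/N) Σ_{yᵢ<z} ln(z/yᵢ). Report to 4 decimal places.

0.6534

Below z: 24×£8,000, 32×£9,600, 27×£11,600, 29×£19,800 (q = 112 of N = 118).
ln(z/y) terms: ln(23200/8000) = 1.0647 (×24); ln(23200/9600) = 0.8824 (×32); ln(23200/11600) = 0.6931 (×27); ln(23200/19800) = 0.1585 (×29).
W = 77.100125 / 118 = 0.6534.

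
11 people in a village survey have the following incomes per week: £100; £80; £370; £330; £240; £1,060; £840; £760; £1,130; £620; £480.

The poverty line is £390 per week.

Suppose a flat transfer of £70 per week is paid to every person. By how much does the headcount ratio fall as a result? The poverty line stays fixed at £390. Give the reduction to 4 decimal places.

Before: below the line — £80, £100, £240, £330, £370; headcount ratio = 0.454545.
After the £70 transfer: below the line — £150, £170, £310; headcount ratio = 0.272727.
Reduction = 0.454545 − 0.272727 = 0.1818.

0.1818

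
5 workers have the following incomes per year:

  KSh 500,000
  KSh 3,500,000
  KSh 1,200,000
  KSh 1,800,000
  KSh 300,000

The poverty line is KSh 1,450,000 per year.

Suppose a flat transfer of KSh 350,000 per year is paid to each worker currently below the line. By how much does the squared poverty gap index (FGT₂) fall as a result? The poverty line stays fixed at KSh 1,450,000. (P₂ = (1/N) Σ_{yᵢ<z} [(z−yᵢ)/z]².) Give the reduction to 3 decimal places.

0.122

Before: below the line — KSh 300,000, KSh 500,000, KSh 1,200,000; squared poverty gap index (FGT₂) = 0.21760.
After the KSh 350,000 transfer: below the line — KSh 650,000, KSh 850,000; squared poverty gap index (FGT₂) = 0.09512.
Reduction = 0.21760 − 0.09512 = 0.122.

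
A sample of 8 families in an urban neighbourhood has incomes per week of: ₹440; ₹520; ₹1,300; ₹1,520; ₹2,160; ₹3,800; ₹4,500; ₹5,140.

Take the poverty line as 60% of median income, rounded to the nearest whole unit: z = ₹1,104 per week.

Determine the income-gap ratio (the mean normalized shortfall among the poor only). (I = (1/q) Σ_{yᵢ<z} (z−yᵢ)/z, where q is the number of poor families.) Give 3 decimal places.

Poor units: ₹440, ₹520 (q = 2 of N = 8).
Relative gaps: 0.6014, 0.5290; sum = 1.130435.
I averages over the q = 2 poor units only: 1.130435 / 2 = 0.565.

0.565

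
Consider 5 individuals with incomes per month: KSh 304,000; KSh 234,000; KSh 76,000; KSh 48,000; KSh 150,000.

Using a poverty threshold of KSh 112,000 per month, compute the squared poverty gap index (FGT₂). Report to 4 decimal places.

Below z: KSh 48,000, KSh 76,000 (q = 2 of N = 5).
Normalized shortfalls: (112000−48000)/112000 = 0.5714; (112000−76000)/112000 = 0.3214.
Squared: 0.3265; 0.1033.
Sum = 0.429847; P₂ = 0.429847 / 5 = 0.0860.

0.0860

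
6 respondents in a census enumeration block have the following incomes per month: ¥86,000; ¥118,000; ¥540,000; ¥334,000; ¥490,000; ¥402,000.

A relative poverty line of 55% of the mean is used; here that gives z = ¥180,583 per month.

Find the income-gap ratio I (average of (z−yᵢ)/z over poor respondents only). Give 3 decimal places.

0.435

Below z: ¥86,000, ¥118,000 (q = 2 of N = 6).
Relative gaps: 0.5238, 0.3466; sum = 0.870326.
I averages over the q = 2 poor units only: 0.870326 / 2 = 0.435.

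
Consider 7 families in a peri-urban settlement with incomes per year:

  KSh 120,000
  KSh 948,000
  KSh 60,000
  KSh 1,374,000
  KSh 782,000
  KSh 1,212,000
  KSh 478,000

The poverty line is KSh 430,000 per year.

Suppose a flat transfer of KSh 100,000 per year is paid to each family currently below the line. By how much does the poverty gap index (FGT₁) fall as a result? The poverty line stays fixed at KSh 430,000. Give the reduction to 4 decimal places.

Before: below the line — KSh 60,000, KSh 120,000; poverty gap index (FGT₁) = 0.225914.
After the KSh 100,000 transfer: below the line — KSh 160,000, KSh 220,000; poverty gap index (FGT₁) = 0.159468.
Reduction = 0.225914 − 0.159468 = 0.0664.

0.0664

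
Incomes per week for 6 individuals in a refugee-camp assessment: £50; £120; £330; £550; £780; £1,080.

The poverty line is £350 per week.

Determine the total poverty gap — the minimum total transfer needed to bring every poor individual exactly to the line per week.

£550

Incomes under z: £50, £120, £330 (q = 3 of N = 6).
Individual gaps: 350−50 = 300; 350−120 = 230; 350−330 = 20.
Aggregate gap = £550.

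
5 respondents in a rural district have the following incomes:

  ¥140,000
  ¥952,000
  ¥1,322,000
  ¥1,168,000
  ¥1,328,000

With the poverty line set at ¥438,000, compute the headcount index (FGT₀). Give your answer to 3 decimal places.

1 of the 5 respondents have income below ¥438,000.
H = 1/5 = 0.200.

0.200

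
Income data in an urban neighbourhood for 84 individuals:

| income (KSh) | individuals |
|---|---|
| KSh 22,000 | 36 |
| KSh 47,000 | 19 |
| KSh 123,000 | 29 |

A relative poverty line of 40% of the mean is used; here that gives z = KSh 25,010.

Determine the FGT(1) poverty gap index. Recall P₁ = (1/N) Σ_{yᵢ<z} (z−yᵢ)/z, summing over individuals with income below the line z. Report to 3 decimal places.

0.052

Poor units: 36×KSh 22,000 (q = 36 of N = 84).
Normalized shortfalls: (25010−22000)/25010 = 0.1204 (×36).
Sum of shortfalls = 4.332667; P₁ averages over all N: 4.332667 / 84 = 0.052.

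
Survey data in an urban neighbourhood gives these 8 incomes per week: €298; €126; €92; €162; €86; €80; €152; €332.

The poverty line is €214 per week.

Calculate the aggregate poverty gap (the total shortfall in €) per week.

Below the line: €80, €86, €92, €126, €152, €162 (q = 6 of N = 8).
Individual gaps: 214−80 = 134; 214−86 = 128; 214−92 = 122; 214−126 = 88; 214−152 = 62; 214−162 = 52.
Aggregate gap = €586.

€586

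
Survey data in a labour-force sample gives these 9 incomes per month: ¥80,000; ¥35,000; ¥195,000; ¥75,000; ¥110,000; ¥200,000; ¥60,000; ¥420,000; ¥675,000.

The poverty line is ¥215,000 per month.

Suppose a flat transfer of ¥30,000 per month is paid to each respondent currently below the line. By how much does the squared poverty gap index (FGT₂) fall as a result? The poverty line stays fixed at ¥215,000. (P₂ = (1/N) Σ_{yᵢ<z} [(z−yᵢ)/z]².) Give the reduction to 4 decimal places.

0.0938

Before: below the line — ¥35,000, ¥60,000, ¥75,000, ¥80,000, ¥110,000, ¥195,000, ¥200,000; squared poverty gap index (FGT₂) = 0.254552.
After the ¥30,000 transfer: below the line — ¥65,000, ¥90,000, ¥105,000, ¥110,000, ¥140,000; squared poverty gap index (FGT₂) = 0.160748.
Reduction = 0.254552 − 0.160748 = 0.0938.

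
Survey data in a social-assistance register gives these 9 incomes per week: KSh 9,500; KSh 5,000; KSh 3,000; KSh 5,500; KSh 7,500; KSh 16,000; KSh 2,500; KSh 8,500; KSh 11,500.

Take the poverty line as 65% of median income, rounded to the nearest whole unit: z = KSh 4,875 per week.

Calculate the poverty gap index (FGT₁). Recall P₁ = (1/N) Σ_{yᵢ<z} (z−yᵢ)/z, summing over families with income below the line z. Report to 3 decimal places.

Poor units: KSh 2,500, KSh 3,000 (q = 2 of N = 9).
Shortfall ratios: (4875−2500)/4875 = 0.4872; (4875−3000)/4875 = 0.3846.
Sum of shortfalls = 0.871795; P₁ averages over all N: 0.871795 / 9 = 0.097.

0.097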